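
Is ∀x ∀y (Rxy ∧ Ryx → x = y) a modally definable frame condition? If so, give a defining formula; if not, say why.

Modal frame validity is preserved under surjective bounded morphisms.
The 6-cycle (worlds 0,1,2,3,4,5 with 0→1→2→3→4→5→0) is antisymmetric. Sending even-indexed worlds to • and odd-indexed worlds to ∘ is a surjective bounded morphism onto the two-world frame with •↔∘, which is not antisymmetric.
So the class is not modally definable.

No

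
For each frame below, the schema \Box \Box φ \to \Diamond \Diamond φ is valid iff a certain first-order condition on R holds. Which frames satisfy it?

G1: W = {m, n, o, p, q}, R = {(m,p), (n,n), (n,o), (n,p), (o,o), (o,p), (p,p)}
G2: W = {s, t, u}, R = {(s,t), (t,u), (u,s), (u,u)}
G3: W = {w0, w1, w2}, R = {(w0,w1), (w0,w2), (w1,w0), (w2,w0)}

G2, G3

Frame correspondent (Sahlqvist): \forall x \exists w (x R^2 w \wedge x R^2 w) — i.e. a generalized confluence (Geach) condition.
G1: fails — at q but no w with qR²w and qR²w.
G2: satisfies the condition.
G3: satisfies the condition.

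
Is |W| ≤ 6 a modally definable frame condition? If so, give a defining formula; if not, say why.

No — not modally definable

Modal frame validity is preserved under disjoint unions.
Any modal formula valid on each of 7 disjoint one-world frames is valid on their disjoint union (validity is preserved under disjoint unions). Each one-world frame has |W|=1≤6, but the union has |W|=7.
Hence having at most 6 worlds is not modally definable.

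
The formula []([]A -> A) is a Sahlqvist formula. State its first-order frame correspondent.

This is the T□ axiom.
It corresponds to shift-reflexivity: forall x forall y (Rxy -> Ryy).

shift-reflexivity: forall x forall y (Rxy -> Ryy)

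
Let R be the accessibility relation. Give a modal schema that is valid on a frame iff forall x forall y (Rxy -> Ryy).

□(□p → p)

This is shift-reflexivity; the standard corresponding axiom is T□: □(□p → p).
Suppose □(□p→p) is valid. Take Rxy and set V(p)={w : Ryw}. Then at y, □p holds; since □(□p→p) at x, □p→p at y, so p at y, i.e. Ryy.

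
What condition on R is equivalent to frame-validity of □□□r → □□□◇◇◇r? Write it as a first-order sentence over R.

This is a Sahlqvist (Geach-type) schema ◇^0□^3r → □^3◇^3r.
First-order correspondent: ∀x ∀z (xR³z → ∃w (xR³w ∧ zR³w)).

∀x ∀z (xR³z → ∃w (xR³w ∧ zR³w))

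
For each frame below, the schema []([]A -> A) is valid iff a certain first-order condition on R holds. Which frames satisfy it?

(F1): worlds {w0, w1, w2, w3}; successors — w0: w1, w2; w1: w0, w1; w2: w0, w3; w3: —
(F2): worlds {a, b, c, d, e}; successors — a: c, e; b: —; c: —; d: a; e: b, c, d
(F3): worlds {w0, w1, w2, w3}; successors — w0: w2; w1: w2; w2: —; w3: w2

none

The schema corresponds to shift-reflexivity: forall x forall y (Rxy -> Ryy).
(F1): fails — Rw1w0 but not Rw0w0.
(F2): fails — Reb but not Rbb.
(F3): fails — Rw1w2 but not Rw2w2.
Valid on no frame.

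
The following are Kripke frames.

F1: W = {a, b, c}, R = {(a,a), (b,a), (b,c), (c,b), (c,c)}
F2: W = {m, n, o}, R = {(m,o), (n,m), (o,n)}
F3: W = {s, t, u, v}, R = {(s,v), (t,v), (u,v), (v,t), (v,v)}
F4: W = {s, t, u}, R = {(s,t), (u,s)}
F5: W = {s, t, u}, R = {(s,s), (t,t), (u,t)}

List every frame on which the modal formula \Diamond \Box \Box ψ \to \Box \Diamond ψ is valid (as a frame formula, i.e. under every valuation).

F3, F5

This is the axiom for a generalized confluence (Geach) condition; its first-order frame correspondent is \forall x \forall y \forall z ((xRy \wedge xRz) \to \exists w (y R^2 w \wedge zRw)).
F1: fails — bRa, bRc but no w with aR²w and cRw.
F2: fails — mRo, mRo but no w with oR²w and oRw.
F3: condition met.
F4: fails — sRt, sRt but no w with tR²w and tRw.
F5: condition met.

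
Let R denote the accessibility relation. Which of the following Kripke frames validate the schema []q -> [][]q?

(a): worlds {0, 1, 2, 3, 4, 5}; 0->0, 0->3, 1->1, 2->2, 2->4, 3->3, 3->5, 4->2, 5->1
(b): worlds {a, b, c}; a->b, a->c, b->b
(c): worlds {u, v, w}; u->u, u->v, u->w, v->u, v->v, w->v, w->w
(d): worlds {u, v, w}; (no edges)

This is the axiom for transitivity; its first-order frame correspondent is forall x forall y forall z (Rxy & Ryz -> Rxz).
(a): fails — R03 and R35 but not R05.
(b): satisfies the condition.
(c): fails — Rvu and Ruw but not Rvw.
(d): satisfies the condition.
Valid on: (b), (d).

(b), (d)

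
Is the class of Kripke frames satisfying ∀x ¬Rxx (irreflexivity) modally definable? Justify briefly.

Any modally definable frame class is closed under surjective bounded morphisms.
The 2-cycle (worlds 0,1 with 0→1→0) is irreflexive, and the map sending every world to a single reflexive point • is a surjective bounded morphism (forth: every edge maps to (•,•); back: every world has a successor). So any modal formula valid on the 2-cycle is also valid on the reflexive point, which is not irreflexive.
So the class is not modally definable.

No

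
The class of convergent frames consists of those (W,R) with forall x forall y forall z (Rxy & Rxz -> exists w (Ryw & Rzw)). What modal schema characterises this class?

This is convergence; the standard corresponding axiom is .2: ◇□r → □◇r.
Suppose ◇□r→□◇r is valid. Take Rxy, Rxz and set V(r)={w : Ryw}. Then □r at y so ◇□r at x, so □◇r at x, so ◇r at z, giving w with Rzw and Ryw.

◇□r → □◇r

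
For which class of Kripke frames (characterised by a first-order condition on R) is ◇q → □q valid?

partial functionality: ∀x ∀y ∀z (Rxy ∧ Rxz → y = z)

Suppose ◇q→□q is valid. Take Rxy, Rxz and set V(q)={y}. Then ◇q at x, so □q at x, so q at z, i.e. z=y.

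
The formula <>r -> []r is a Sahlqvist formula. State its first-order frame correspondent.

Suppose ◇r→□r is valid. Take Rxy, Rxz and set V(r)={y}. Then ◇r at x, so □r at x, so r at z, i.e. z=y.
The converse is a direct semantic check.
So the correspondent is partial functionality.

Partial functionality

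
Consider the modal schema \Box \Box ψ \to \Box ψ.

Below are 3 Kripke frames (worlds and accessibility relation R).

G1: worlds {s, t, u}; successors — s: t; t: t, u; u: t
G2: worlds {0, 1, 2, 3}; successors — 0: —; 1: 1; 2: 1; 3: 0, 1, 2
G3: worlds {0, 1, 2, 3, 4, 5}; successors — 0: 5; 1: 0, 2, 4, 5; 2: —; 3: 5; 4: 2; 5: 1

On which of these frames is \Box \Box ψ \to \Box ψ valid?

G1

The schema corresponds to density: \forall x \forall y (Rxy \to \exists z (Rxz \wedge Rzy)).
G1: condition met.
G2: fails — R32 but no z with R3z and Rz2.
G3: fails — R10 but no z with R1z and Rz0.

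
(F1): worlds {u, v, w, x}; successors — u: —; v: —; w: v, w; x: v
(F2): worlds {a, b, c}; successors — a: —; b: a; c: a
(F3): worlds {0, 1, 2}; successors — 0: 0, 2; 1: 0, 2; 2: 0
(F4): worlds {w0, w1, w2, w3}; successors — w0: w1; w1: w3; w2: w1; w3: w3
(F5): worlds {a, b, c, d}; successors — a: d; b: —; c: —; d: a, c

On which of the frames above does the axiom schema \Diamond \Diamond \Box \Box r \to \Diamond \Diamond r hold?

(F2), (F3), (F4)

The schema corresponds to a generalized confluence (Geach) condition: \forall x \forall y (x R^2 y \to \exists w (y R^2 w \wedge x R^2 w)).
(F1): fails — wR²v but no t with vR²t and wR²t.
(F2): satisfies the condition.
(F3): satisfies the condition.
(F4): satisfies the condition.
(F5): fails — aR²c but no w with cR²w and aR²w.
Valid on: (F2), (F3), (F4).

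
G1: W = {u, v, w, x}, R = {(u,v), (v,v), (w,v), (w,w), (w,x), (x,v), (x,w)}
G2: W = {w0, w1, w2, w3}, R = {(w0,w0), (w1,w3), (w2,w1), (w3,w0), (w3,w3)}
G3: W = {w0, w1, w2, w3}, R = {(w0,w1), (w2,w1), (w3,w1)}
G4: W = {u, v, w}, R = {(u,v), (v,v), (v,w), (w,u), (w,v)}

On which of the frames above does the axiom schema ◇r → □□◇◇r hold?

The schema corresponds to a generalized confluence (Geach) condition: ∀x ∀y ∀z ((xRy ∧ xR²z) → ∃w (y = w ∧ zR²w)).
G1: fails — wRw, wR²v but no t with w=t and vR²t.
G2: fails — w1Rw3, w1R²w0 but no w with w3=w and w0R²w.
G3: condition met.
G4: fails — wRu, wR²w but no t with u=t and wR²t.

G3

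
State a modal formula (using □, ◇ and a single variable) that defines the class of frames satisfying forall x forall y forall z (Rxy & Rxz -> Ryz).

A defining formula is ◇r → □◇r (the 5 axiom).

◇r → □◇r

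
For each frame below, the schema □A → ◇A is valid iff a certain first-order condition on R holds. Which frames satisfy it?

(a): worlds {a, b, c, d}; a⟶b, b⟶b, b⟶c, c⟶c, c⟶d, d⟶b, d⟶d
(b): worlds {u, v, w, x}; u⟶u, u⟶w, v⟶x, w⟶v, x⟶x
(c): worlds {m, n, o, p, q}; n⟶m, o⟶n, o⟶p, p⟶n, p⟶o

Frame correspondent (Sahlqvist): ∀x ∃y Rxy — i.e. seriality.
(a): condition met.
(b): condition met.
(c): fails — world m has no successor.

(a), (b)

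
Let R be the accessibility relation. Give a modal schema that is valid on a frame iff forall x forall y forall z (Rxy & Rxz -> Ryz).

◇r → □◇r

This is the Euclidean property; the standard corresponding axiom is 5: ◇r → □◇r.
Suppose ◇r→□◇r is valid. Take Rxy, Rxz and set V(r)={y}. Then ◇r at x, so □◇r at x, so ◇r at z, so some w with Rzw has r; w=y, i.e. Rzy. By symmetry of the argument, Ryz.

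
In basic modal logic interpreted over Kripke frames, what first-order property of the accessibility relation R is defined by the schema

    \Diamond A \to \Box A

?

partial functionality

Suppose ◇A→□A is valid. Take Rxy, Rxz and set V(A)={y}. Then ◇A at x, so □A at x, so A at z, i.e. z=y.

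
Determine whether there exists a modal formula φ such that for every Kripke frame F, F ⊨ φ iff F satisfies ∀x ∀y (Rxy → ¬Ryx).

If a class were modally definable it would be closed under surjective bounded morphisms (Goldblatt–Thomason).
The 4-cycle (worlds w0,w1,w2,w3 with w0→w1→w2→w3→w0) is asymmetric. Mapping every world to a single reflexive point • is a surjective bounded morphism, and the reflexive point is not asymmetric (R•• but asymmetry requires ¬R••).
So the class is not modally definable.

Not modally definable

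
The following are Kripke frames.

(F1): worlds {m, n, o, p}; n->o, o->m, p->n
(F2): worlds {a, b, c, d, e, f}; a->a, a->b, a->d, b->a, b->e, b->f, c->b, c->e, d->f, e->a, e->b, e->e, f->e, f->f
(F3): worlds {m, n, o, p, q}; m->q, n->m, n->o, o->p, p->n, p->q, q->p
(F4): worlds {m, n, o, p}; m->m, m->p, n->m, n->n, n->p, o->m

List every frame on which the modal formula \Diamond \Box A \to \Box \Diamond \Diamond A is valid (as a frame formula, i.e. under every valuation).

Frame correspondent (Sahlqvist): \forall x \forall y \forall z ((xRy \wedge xRz) \to \exists w (yRw \wedge z R^2 w)) — i.e. a generalized confluence (Geach) condition.
(F1): fails — nRo, nRo but no w with oRw and oR²w.
(F2): fails — aRa, aRd but no w with aRw and dR²w.
(F3): fails — mRq, mRq but no w with qRw and qR²w.
(F4): fails — mRm, mRp but no w with mRw and pR²w.
Valid on no frame.

none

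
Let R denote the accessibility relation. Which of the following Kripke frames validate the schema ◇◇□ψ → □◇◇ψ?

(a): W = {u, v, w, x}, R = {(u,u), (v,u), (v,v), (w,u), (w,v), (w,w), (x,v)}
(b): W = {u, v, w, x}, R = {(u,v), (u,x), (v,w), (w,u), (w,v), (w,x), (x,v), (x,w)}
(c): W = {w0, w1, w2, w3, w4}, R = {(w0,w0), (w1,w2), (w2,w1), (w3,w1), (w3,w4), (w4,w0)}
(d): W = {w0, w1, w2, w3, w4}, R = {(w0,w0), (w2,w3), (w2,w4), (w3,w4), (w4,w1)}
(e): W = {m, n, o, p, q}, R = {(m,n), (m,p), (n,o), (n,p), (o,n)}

Frame correspondent (Sahlqvist): ∀x ∀y ∀z ((xR²y ∧ xRz) → ∃w (yRw ∧ zR²w)) — i.e. a generalized confluence (Geach) condition.
(a): satisfies the condition.
(b): fails — uR²v, uRv but no t with vRt and vR²t.
(c): fails — w3R²w0, w3Rw1 but no w with w0Rw and w1R²w.
(d): fails — w2R²w1, w2Rw3 but no w with w1Rw and w3R²w.
(e): fails — mR²o, mRp but no w with oRw and pR²w.

(a)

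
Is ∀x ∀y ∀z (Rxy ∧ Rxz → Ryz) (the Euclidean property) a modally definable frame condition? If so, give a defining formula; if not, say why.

Yes, by ◇r → □◇r

Yes: it is the Euclidean property, defined by the 5 schema ◇r → □◇r.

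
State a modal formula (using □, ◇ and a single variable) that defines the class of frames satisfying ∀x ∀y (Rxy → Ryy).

The condition is shift-reflexivity. The T□ schema □(□p → p) defines it.
Suppose □(□p→p) is valid. Take Rxy and set V(p)={w : Ryw}. Then at y, □p holds; since □(□p→p) at x, □p→p at y, so p at y, i.e. Ryy.

□(□p → p)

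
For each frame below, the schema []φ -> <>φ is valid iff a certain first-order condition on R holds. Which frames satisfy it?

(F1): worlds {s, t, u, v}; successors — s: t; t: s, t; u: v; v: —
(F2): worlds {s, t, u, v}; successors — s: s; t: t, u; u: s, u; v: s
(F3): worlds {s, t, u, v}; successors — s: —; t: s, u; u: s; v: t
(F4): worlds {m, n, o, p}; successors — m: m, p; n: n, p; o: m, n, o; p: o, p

The schema corresponds to seriality: forall x exists y Rxy.
(F1): fails — world v has no successor.
(F2): condition met.
(F3): fails — world s has no successor.
(F4): condition met.
Valid on: (F2), (F4).

(F2), (F4)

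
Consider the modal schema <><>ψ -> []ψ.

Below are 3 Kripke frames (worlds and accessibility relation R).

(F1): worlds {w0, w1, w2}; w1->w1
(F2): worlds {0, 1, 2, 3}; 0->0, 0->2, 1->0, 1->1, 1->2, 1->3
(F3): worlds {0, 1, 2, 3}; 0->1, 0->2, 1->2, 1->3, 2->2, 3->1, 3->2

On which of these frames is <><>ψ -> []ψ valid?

(F1)

Frame correspondent (Sahlqvist): forall x forall y forall z ((x R^2 y & xRz) -> exists w (y = w & z = w)) — i.e. a generalized confluence (Geach) condition.
(F1): satisfies the condition.
(F2): fails — 0R²0, 0R2 but 0 ≠ 2.
(F3): fails — 0R²2, 0R1 but 2 ≠ 1.
Valid on: (F1).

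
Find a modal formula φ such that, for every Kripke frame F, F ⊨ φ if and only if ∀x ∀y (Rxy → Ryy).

The condition is shift-reflexivity. The T□ schema □(□r → r) defines it.

□(□r → r)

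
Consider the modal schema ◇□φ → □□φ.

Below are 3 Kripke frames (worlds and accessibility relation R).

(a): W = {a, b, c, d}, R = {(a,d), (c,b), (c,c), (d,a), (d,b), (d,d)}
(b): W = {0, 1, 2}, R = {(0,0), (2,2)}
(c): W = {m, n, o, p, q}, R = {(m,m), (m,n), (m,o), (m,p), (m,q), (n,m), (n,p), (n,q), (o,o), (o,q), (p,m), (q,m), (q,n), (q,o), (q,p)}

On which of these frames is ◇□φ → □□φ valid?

(b)

Frame correspondent (Sahlqvist): ∀x ∀y ∀z ((xRy ∧ xR²z) → ∃w (yRw ∧ z = w)) — i.e. a generalized confluence (Geach) condition.
(a): fails — cRb, cR²b but no w with bRw and b=w.
(b): holds.
(c): fails — mRn, mR²n but no w with nRw and n=w.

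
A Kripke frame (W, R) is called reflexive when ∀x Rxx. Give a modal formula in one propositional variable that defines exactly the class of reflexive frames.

□r → r

The condition is reflexivity. The T schema □r → r defines it.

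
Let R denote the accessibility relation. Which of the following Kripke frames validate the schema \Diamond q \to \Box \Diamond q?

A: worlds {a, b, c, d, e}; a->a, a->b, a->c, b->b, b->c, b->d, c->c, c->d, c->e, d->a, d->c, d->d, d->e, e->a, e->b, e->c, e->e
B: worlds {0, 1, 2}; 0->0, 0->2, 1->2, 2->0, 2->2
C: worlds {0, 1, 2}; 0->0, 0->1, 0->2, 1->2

B

Frame correspondent (Sahlqvist): \forall x \forall y \forall z (Rxy \wedge Rxz \to Ryz) — i.e. the Euclidean property.
A: fails — Rab and Raa but not Rba.
B: satisfies the condition.
C: fails — R01 and R00 but not R10.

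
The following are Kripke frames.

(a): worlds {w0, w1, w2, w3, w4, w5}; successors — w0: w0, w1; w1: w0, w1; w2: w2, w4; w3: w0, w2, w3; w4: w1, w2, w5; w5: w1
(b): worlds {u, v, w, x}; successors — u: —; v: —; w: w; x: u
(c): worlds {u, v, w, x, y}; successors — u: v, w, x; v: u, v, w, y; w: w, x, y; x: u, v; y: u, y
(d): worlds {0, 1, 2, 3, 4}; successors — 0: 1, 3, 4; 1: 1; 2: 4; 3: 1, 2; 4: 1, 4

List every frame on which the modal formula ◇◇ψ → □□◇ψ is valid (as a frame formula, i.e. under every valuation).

This is the axiom for a generalized confluence (Geach) condition; its first-order frame correspondent is ∀x ∀y ∀z ((xR²y ∧ xR²z) → ∃w (y = w ∧ zRw)).
(a): fails — w2R²w1, w2R²w2 but no w with w1=w and w2Rw.
(b): condition met.
(c): fails — uR²u, uR²u but no t with u=t and uRt.
(d): fails — 0R²1, 0R²2 but no w with 1=w and 2Rw.
Valid on: (b).

(b)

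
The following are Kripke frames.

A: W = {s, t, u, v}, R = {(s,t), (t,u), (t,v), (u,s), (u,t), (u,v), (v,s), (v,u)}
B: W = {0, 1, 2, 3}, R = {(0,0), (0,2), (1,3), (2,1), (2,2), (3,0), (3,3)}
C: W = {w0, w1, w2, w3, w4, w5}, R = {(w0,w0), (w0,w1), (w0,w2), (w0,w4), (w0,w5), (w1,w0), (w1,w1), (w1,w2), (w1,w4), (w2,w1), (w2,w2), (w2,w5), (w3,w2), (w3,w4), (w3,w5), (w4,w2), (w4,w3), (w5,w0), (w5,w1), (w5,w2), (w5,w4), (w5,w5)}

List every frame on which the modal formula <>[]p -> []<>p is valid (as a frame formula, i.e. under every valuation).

This is the axiom for convergence; its first-order frame correspondent is forall x forall y forall z (Rxy & Rxz -> exists w (Ryw & Rzw)).
A: fails — Ruv and Rus but v and s have no common successor.
B: fails — R22 and R21 but 2 and 1 have no common successor.
C: condition met.
Valid on: C.

C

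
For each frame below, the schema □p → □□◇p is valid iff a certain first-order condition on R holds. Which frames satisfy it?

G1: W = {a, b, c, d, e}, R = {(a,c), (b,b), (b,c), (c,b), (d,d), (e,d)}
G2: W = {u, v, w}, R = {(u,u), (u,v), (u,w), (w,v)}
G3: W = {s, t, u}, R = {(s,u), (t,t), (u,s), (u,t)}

G1

The schema corresponds to a generalized confluence (Geach) condition: ∀x ∀z (xR²z → ∃w (xRw ∧ zRw)).
G1: condition met.
G2: fails — uR²v but no t with uRt and vRt.
G3: fails — sR²t but no w with sRw and tRw.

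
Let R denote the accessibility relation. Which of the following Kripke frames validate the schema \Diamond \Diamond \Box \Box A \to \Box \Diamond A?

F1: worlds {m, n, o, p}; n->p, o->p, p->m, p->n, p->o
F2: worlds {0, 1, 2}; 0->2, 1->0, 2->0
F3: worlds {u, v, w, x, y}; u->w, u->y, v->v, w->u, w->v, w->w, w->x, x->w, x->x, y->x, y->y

Frame correspondent (Sahlqvist): \forall x \forall y \forall z ((x R^2 y \wedge xRz) \to \exists w (y R^2 w \wedge zRw)) — i.e. a generalized confluence (Geach) condition.
F1: fails — nR²m, nRp but no w with mR²w and pRw.
F2: condition met.
F3: fails — uR²v, uRy but no t with vR²t and yRt.

F2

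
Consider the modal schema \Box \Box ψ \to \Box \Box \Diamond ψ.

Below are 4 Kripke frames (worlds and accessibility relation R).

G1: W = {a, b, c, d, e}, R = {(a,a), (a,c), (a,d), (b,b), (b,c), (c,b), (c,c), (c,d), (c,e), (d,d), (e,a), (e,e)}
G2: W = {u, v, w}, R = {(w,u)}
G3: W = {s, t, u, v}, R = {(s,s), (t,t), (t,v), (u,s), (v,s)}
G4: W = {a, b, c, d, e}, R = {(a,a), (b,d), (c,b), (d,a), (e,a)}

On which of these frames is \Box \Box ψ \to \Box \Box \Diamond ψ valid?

G1, G2, G3

This is the axiom for a generalized confluence (Geach) condition; its first-order frame correspondent is \forall x \forall z (x R^2 z \to \exists w (x R^2 w \wedge zRw)).
G1: condition met.
G2: condition met.
G3: condition met.
G4: fails — cR²d but no w with cR²w and dRw.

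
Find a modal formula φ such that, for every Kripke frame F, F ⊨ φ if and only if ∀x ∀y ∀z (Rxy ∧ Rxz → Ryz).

The condition is the Euclidean property. The 5 schema ◇ψ → □◇ψ defines it.
Suppose ◇ψ→□◇ψ is valid. Take Rxy, Rxz and set V(ψ)={y}. Then ◇ψ at x, so □◇ψ at x, so ◇ψ at z, so some w with Rzw has ψ; w=y, i.e. Rzy. By symmetry of the argument, Ryz.

◇ψ → □◇ψ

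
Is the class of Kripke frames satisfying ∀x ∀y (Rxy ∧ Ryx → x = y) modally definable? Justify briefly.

If a class were modally definable it would be closed under surjective bounded morphisms (Goldblatt–Thomason).
The 8-cycle (worlds w0,w1,w2,w3,w4,w5,w6,w7 with w0→w1→w2→w3→w4→w5→w6→w7→w0) is antisymmetric. Sending even-indexed worlds to s and odd-indexed worlds to t is a surjective bounded morphism onto the two-world frame with s↔t, which is not antisymmetric.
So no modal formula (or set of formulas) defines exactly the antisymmetric frames.

Not definable by any modal formula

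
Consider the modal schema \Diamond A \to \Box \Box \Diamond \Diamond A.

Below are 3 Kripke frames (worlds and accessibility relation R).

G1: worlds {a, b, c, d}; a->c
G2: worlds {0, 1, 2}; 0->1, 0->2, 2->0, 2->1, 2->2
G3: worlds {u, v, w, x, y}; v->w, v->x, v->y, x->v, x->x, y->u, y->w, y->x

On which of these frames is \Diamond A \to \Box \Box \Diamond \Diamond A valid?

The schema corresponds to a generalized confluence (Geach) condition: \forall x \forall y \forall z ((xRy \wedge x R^2 z) \to \exists w (y = w \wedge z R^2 w)).
G1: ✓.
G2: fails — 0R1, 0R²1 but no w with 1=w and 1R²w.
G3: fails — vRw, vR²u but no t with w=t and uR²t.
Valid on: G1.

G1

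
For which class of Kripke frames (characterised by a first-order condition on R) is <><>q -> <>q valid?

Replacing q by ¬q and contraposing gives the equivalent schema □q → □□q.
Suppose □q→□□q is valid. Take Rxy, Ryz and set V(q)={w : Rxw}. Then □q at x, so □□q at x, so □q at y, so q at z, i.e. Rxz.

transitivity: forall x forall y forall z (Rxy & Ryz -> Rxz)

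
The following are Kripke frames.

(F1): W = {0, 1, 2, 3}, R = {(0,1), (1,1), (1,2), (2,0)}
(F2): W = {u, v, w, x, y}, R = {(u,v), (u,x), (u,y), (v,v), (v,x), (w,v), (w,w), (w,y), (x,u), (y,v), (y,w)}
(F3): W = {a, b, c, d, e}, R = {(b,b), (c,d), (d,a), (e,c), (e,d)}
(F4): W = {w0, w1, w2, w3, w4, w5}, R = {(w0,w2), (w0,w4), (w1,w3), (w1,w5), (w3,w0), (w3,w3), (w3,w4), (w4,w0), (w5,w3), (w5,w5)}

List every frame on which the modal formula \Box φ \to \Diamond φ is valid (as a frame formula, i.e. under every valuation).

(F2)

The schema corresponds to seriality: \forall x \exists y Rxy.
(F1): fails — world 3 has no successor.
(F2): holds.
(F3): fails — world a has no successor.
(F4): fails — world w2 has no successor.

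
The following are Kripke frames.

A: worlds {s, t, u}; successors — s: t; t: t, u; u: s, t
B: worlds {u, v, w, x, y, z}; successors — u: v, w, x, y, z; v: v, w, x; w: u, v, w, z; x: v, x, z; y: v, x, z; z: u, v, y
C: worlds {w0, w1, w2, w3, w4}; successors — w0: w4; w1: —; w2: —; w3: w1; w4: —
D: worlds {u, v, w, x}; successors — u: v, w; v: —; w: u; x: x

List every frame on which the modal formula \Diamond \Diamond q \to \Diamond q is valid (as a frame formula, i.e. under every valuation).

Frame correspondent (Sahlqvist): \forall x \forall y \forall z (Rxy \wedge Ryz \to Rxz) — i.e. transitivity.
A: fails — Rut and Rtu but not Ruu.
B: fails — Ryv and Rvw but not Ryw.
C: holds.
D: fails — Rwu and Ruv but not Rwv.

C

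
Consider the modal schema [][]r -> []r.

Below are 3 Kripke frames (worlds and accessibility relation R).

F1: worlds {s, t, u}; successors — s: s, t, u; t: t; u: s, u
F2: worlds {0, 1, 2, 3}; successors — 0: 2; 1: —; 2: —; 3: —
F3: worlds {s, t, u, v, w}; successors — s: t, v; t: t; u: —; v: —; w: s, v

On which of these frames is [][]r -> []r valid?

F1

Frame correspondent (Sahlqvist): forall x forall y (Rxy -> exists z (Rxz & Rzy)) — i.e. density.
F1: holds.
F2: fails — R02 but no z with R0z and Rz2.
F3: fails — Rsv but no z with Rsz and Rzv.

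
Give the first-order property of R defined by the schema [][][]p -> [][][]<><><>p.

This is a Sahlqvist (Geach-type) schema ◇^0□^3p → □^3◇^3p.
First-order correspondent: forall x forall z (x R^3 z -> exists w (x R^3 w & z R^3 w)).

forall x forall z (x R^3 z -> exists w (x R^3 w & z R^3 w))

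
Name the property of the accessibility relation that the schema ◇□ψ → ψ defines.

This schema is equivalent to the B axiom ψ → □◇ψ.
Its frame correspondent is symmetry — ∀x ∀y (Rxy → Ryx).

Symmetry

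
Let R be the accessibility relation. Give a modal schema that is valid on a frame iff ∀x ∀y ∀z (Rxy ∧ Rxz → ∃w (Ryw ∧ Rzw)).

The condition is convergence. The .2 schema ◇□p → □◇p defines it.
Suppose ◇□p→□◇p is valid. Take Rxy, Rxz and set V(p)={w : Ryw}. Then □p at y so ◇□p at x, so □◇p at x, so ◇p at z, giving w with Rzw and Ryw.

◇□p → □◇p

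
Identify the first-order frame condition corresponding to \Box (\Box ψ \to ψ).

Suppose □(□ψ→ψ) is valid. Take Rxy and set V(ψ)={w : Ryw}. Then at y, □ψ holds; since □(□ψ→ψ) at x, □ψ→ψ at y, so ψ at y, i.e. Ryy.
Conversely, on a frame with shift-reflexivity the schema holds at every world under every valuation.
So the correspondent is shift-reflexivity.

Shift-reflexivity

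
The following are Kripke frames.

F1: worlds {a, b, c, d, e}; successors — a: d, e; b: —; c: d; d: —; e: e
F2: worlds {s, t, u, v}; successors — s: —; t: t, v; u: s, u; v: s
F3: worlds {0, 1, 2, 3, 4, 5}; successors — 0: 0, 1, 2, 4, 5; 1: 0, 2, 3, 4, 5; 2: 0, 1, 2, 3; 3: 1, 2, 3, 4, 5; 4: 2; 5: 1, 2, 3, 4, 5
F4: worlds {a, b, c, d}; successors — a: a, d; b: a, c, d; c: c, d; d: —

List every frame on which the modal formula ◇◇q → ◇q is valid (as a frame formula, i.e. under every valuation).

F1, F4

This is the axiom for a generalized confluence (Geach) condition; its first-order frame correspondent is ∀x ∀y (xR²y → ∃w (y = w ∧ xRw)).
F1: ✓.
F2: fails — tR²s but no w with s=w and tRw.
F3: fails — 0R²3 but no w with 3=w and 0Rw.
F4: ✓.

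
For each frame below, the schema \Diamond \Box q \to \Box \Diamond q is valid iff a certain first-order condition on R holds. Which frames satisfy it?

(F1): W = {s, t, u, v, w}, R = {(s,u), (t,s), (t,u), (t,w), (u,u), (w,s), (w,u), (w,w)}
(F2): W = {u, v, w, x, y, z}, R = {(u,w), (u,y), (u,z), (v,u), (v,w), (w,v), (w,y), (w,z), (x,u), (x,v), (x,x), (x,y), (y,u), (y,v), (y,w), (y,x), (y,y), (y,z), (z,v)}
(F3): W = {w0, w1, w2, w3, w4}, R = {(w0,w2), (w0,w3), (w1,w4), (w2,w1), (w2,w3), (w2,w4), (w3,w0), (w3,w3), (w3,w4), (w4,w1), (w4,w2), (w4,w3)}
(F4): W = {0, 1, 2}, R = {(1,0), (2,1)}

(F1)

Frame correspondent (Sahlqvist): \forall x \forall y \forall z (Rxy \wedge Rxz \to \exists w (Ryw \wedge Rzw)) — i.e. convergence.
(F1): holds.
(F2): fails — Rwv and Rwz but v and z have no common successor.
(F3): fails — Rw2w4 and Rw2w1 but w4 and w1 have no common successor.
(F4): fails — R10 and R10 but 0 and 0 have no common successor.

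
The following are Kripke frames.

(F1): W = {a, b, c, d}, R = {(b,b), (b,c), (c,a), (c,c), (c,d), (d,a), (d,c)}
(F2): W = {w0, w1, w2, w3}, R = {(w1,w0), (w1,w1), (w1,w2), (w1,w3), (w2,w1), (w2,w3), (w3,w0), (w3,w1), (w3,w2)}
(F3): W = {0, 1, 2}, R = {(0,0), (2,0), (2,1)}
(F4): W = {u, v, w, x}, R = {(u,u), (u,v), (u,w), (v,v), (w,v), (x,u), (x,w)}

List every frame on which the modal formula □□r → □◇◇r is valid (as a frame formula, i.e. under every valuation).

(F4)

This is the axiom for a generalized confluence (Geach) condition; its first-order frame correspondent is ∀x ∀z (xRz → ∃w (xR²w ∧ zR²w)).
(F1): fails — cRa but no w with cR²w and aR²w.
(F2): fails — w1Rw0 but no w with w1R²w and w0R²w.
(F3): fails — 2R1 but no w with 2R²w and 1R²w.
(F4): condition met.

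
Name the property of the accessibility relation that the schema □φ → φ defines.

Suppose □φ→φ is valid. At any x set V(φ)={w : Rxw}. Then □φ holds at x, so φ holds at x, i.e. Rxx.
The converse is a direct semantic check.
Frame condition: ∀x Rxx.

reflexivity: ∀x Rxx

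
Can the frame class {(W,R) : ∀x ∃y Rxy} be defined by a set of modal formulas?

Yes: it is seriality, defined by the D schema □p → ◇p.
Suppose □p→◇p is valid. At any x set V(p)=W. Then □p at x, so ◇p at x, so x has a successor.

Definable; □p → ◇p defines it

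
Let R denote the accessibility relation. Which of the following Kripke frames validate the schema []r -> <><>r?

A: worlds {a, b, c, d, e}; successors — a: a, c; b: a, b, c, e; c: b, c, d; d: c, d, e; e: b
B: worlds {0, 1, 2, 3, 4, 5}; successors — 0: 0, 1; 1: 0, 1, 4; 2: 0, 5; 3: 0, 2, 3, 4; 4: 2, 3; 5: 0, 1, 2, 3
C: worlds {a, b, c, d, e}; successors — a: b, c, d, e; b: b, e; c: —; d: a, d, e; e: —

A, B

This is the axiom for a generalized confluence (Geach) condition; its first-order frame correspondent is forall x exists w (xRw & x R^2 w).
A: condition met.
B: condition met.
C: fails — at c but no w with cRw and cR²w.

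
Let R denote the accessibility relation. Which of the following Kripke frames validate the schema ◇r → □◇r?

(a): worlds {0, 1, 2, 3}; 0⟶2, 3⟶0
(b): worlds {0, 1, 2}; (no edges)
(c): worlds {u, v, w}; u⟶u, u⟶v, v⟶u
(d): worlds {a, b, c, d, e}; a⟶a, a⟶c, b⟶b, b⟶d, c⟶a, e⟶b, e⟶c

This is the axiom for the Euclidean property; its first-order frame correspondent is ∀x ∀y ∀z (Rxy ∧ Rxz → Ryz).
(a): fails — R02 and R02 but not R22.
(b): condition met.
(c): fails — Ruv and Ruv but not Rvv.
(d): fails — Rac and Rac but not Rcc.

(b)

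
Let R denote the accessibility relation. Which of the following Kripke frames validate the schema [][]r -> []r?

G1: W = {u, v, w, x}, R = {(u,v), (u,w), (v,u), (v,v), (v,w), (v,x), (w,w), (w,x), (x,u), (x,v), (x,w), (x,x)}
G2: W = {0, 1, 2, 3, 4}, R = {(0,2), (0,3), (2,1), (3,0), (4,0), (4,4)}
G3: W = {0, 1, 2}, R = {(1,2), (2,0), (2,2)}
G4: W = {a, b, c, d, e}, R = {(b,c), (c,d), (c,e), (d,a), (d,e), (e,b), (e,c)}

Frame correspondent (Sahlqvist): forall x forall y (Rxy -> exists z (Rxz & Rzy)) — i.e. density.
G1: satisfies the condition.
G2: fails — R02 but no z with R0z and Rz2.
G3: satisfies the condition.
G4: fails — Rbc but no z with Rbz and Rzc.

G1, G3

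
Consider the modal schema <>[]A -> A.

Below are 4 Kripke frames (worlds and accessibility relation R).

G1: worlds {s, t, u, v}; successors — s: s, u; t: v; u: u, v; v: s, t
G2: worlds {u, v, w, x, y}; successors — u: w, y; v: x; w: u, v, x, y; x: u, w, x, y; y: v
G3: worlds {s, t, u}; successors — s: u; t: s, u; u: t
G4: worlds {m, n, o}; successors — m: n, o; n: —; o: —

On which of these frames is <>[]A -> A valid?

Frame correspondent (Sahlqvist): forall x forall y (Rxy -> Ryx) — i.e. symmetry.
G1: fails — Ruv but not Rvu.
G2: fails — Rvx but not Rxv.
G3: fails — Rsu but not Rus.
G4: fails — Rmo but not Rom.
Valid on no frame.

none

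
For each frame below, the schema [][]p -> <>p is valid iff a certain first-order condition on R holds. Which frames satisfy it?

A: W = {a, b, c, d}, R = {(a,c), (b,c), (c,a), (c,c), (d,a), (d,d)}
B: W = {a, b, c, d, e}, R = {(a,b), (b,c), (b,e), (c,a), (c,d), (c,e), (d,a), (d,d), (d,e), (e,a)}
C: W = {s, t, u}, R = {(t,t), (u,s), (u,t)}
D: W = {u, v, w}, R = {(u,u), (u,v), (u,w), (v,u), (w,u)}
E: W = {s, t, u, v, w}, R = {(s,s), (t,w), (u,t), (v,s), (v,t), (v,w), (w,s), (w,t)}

A, D

This is the axiom for a generalized confluence (Geach) condition; its first-order frame correspondent is forall x exists w (x R^2 w & xRw).
A: holds.
B: fails — at a but no w with aR²w and aRw.
C: fails — at s but no w with sR²w and sRw.
D: holds.
E: fails — at t but no w* with tR²w* and tRw*.
Valid on: A, D.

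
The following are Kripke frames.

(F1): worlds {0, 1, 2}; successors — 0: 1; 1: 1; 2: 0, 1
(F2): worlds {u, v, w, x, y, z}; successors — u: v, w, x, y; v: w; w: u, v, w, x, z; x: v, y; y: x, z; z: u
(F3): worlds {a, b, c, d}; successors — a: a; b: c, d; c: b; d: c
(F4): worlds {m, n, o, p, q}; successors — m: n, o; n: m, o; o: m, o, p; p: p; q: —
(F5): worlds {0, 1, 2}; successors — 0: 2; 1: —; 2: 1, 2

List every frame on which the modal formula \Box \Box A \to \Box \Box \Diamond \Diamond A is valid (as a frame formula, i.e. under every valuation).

This is the axiom for a generalized confluence (Geach) condition; its first-order frame correspondent is \forall x \forall z (x R^2 z \to \exists w (x R^2 w \wedge z R^2 w)).
(F1): condition met.
(F2): condition met.
(F3): fails — cR²d but no w with cR²w and dR²w.
(F4): condition met.
(F5): fails — 0R²1 but no w with 0R²w and 1R²w.

(F1), (F2), (F4)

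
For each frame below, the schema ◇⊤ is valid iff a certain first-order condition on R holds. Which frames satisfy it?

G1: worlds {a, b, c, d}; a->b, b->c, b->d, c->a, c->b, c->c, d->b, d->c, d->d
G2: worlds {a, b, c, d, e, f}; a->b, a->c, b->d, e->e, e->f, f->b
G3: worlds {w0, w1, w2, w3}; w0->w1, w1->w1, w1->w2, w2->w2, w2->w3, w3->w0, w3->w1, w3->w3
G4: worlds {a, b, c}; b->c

Frame correspondent (Sahlqvist): ∀x ∃y Rxy — i.e. seriality.
G1: ✓.
G2: fails — world c has no successor.
G3: ✓.
G4: fails — world a has no successor.

G1, G3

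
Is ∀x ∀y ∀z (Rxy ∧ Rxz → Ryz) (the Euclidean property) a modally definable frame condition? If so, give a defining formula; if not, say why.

The condition is the Euclidean property. A defining modal formula is ◇r → □◇r.
Suppose ◇r→□◇r is valid. Take Rxy, Rxz and set V(r)={y}. Then ◇r at x, so □◇r at x, so ◇r at z, so some w with Rzw has r; w=y, i.e. Rzy. By symmetry of the argument, Ryz.

Yes, by ◇r → □◇r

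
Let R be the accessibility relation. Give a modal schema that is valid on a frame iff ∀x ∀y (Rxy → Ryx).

s → □◇s

A defining formula is s → □◇s (the B axiom).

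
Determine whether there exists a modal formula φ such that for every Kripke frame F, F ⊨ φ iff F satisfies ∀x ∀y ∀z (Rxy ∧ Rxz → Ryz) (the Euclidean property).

Yes, by ◇r → □◇r

This is a Sahlqvist condition; the 5 axiom ◇r → □◇r defines it.
Suppose ◇r→□◇r is valid. Take Rxy, Rxz and set V(r)={y}. Then ◇r at x, so □◇r at x, so ◇r at z, so some w with Rzw has r; w=y, i.e. Rzy. By symmetry of the argument, Ryz.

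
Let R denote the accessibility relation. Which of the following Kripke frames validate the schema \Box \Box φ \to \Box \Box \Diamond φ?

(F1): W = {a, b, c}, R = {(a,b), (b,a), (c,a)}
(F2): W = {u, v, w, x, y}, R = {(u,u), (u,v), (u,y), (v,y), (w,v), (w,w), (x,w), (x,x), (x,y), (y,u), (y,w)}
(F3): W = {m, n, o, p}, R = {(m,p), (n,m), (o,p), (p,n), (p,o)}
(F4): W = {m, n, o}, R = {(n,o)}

This is the axiom for a generalized confluence (Geach) condition; its first-order frame correspondent is \forall x \forall z (x R^2 z \to \exists w (x R^2 w \wedge zRw)).
(F1): fails — aR²a but no w with aR²w and aRw.
(F2): holds.
(F3): fails — mR²n but no w with mR²w and nRw.
(F4): holds.
Valid on: (F2), (F4).

(F2), (F4)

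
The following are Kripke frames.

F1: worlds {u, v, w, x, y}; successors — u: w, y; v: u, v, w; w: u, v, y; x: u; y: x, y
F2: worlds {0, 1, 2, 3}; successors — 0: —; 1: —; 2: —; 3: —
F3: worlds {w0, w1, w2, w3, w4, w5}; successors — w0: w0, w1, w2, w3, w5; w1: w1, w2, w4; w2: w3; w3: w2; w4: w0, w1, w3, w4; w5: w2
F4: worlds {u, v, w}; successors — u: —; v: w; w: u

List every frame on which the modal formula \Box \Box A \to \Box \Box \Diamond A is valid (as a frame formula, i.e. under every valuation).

F1, F2

The schema corresponds to a generalized confluence (Geach) condition: \forall x \forall z (x R^2 z \to \exists w (x R^2 w \wedge zRw)).
F1: satisfies the condition.
F2: satisfies the condition.
F3: fails — w2R²w2 but no w with w2R²w and w2Rw.
F4: fails — vR²u but no t with vR²t and uRt.
Valid on: F1, F2.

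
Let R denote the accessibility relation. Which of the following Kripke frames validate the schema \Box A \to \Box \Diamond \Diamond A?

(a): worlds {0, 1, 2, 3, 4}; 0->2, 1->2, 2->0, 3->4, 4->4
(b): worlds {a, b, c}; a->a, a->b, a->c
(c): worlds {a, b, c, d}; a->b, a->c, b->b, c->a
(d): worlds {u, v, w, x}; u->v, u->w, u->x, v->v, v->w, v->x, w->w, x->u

(a), (c), (d)

The schema corresponds to a generalized confluence (Geach) condition: \forall x \forall z (xRz \to \exists w (xRw \wedge z R^2 w)).
(a): ✓.
(b): fails — aRb but no w with aRw and bR²w.
(c): ✓.
(d): ✓.
Valid on: (a), (c), (d).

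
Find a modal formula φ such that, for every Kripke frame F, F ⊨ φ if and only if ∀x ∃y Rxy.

□ψ → ◇ψ

A defining formula is □ψ → ◇ψ (the D axiom).
Suppose □ψ→◇ψ is valid. At any x set V(ψ)=W. Then □ψ at x, so ◇ψ at x, so x has a successor.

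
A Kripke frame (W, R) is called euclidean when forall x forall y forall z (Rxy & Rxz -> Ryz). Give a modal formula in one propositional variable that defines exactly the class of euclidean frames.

A defining formula is ◇ψ → □◇ψ (the 5 axiom).
Suppose ◇ψ→□◇ψ is valid. Take Rxy, Rxz and set V(ψ)={y}. Then ◇ψ at x, so □◇ψ at x, so ◇ψ at z, so some w with Rzw has ψ; w=y, i.e. Rzy. By symmetry of the argument, Ryz.

◇ψ → □◇ψ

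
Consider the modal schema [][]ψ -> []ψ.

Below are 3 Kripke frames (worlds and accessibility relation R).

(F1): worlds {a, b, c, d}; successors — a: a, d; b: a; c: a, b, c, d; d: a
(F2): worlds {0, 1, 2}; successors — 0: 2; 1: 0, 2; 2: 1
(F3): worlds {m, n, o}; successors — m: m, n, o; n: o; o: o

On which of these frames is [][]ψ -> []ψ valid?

Frame correspondent (Sahlqvist): forall x forall y (Rxy -> exists z (Rxz & Rzy)) — i.e. density.
(F1): satisfies the condition.
(F2): fails — R10 but no z with R1z and Rz0.
(F3): satisfies the condition.

(F1), (F3)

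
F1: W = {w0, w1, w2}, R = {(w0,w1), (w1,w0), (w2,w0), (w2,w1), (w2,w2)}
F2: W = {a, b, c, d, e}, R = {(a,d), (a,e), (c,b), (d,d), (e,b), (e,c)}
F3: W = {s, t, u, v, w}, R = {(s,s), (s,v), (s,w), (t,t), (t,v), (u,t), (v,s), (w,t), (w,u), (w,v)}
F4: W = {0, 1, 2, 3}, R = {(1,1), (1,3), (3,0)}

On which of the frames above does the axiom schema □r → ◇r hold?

This is the axiom for seriality; its first-order frame correspondent is ∀x ∃y Rxy.
F1: ✓.
F2: fails — world b has no successor.
F3: ✓.
F4: fails — world 0 has no successor.
Valid on: F1, F3.

F1, F3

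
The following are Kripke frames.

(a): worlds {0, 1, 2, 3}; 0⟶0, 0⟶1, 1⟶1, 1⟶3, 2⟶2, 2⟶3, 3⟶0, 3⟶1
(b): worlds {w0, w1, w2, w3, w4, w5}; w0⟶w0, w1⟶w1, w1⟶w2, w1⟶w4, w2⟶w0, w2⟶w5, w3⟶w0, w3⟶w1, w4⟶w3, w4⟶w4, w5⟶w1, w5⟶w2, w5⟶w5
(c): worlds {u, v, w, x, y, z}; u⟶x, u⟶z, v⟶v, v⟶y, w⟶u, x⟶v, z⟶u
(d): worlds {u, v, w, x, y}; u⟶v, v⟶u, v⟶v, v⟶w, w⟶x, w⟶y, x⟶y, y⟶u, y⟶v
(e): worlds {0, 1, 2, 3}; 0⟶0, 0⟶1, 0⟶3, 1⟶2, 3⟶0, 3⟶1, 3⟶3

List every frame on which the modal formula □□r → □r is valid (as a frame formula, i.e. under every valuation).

Frame correspondent (Sahlqvist): ∀x ∀y (Rxy → ∃z (Rxz ∧ Rzy)) — i.e. density.
(a): ✓.
(b): ✓.
(c): fails — Ruz but no t with Rut and Rtz.
(d): fails — Rwx but no z with Rwz and Rzx.
(e): fails — R12 but no z with R1z and Rz2.
Valid on: (a), (b).

(a), (b)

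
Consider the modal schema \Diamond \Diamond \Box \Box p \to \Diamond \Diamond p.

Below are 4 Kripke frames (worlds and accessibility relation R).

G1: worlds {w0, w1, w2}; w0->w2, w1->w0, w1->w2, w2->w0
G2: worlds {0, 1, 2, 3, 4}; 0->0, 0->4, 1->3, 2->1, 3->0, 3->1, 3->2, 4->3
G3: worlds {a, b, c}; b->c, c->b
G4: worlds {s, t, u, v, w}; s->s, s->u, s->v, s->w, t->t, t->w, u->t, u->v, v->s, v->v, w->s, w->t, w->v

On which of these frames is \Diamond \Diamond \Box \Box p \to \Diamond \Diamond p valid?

G1, G3, G4

Frame correspondent (Sahlqvist): \forall x \forall y (x R^2 y \to \exists w (y R^2 w \wedge x R^2 w)) — i.e. a generalized confluence (Geach) condition.
G1: condition met.
G2: fails — 1R²2 but no w with 2R²w and 1R²w.
G3: condition met.
G4: condition met.
Valid on: G1, G3, G4.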